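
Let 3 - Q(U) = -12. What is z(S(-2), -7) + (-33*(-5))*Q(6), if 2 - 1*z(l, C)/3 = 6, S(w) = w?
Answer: 2463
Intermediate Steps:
z(l, C) = -12 (z(l, C) = 6 - 3*6 = 6 - 18 = -12)
Q(U) = 15 (Q(U) = 3 - 1*(-12) = 3 + 12 = 15)
z(S(-2), -7) + (-33*(-5))*Q(6) = -12 - 33*(-5)*15 = -12 + 165*15 = -12 + 2475 = 2463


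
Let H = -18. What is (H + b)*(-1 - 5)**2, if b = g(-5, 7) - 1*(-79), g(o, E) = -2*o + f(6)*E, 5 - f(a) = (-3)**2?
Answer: 1548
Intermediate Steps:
f(a) = -4 (f(a) = 5 - 1*(-3)**2 = 5 - 1*9 = 5 - 9 = -4)
g(o, E) = -4*E - 2*o (g(o, E) = -2*o - 4*E = -4*E - 2*o)
b = 61 (b = (-4*7 - 2*(-5)) - 1*(-79) = (-28 + 10) + 79 = -18 + 79 = 61)
(H + b)*(-1 - 5)**2 = (-18 + 61)*(-1 - 5)**2 = 43*(-6)**2 = 43*36 = 1548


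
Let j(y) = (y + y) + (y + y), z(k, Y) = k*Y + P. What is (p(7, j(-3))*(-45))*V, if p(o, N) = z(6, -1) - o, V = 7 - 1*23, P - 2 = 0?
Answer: -7920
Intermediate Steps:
P = 2 (P = 2 + 0 = 2)
z(k, Y) = 2 + Y*k (z(k, Y) = k*Y + 2 = Y*k + 2 = 2 + Y*k)
j(y) = 4*y (j(y) = 2*y + 2*y = 4*y)
V = -16 (V = 7 - 23 = -16)
p(o, N) = -4 - o (p(o, N) = (2 - 1*6) - o = (2 - 6) - o = -4 - o)
(p(7, j(-3))*(-45))*V = ((-4 - 1*7)*(-45))*(-16) = ((-4 - 7)*(-45))*(-16) = -11*(-45)*(-16) = 495*(-16) = -7920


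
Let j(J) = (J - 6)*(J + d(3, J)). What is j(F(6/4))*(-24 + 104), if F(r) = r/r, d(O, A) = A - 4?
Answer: 800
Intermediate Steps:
d(O, A) = -4 + A
F(r) = 1
j(J) = (-6 + J)*(-4 + 2*J) (j(J) = (J - 6)*(J + (-4 + J)) = (-6 + J)*(-4 + 2*J))
j(F(6/4))*(-24 + 104) = (24 - 16*1 + 2*1²)*(-24 + 104) = (24 - 16 + 2*1)*80 = (24 - 16 + 2)*80 = 10*80 = 800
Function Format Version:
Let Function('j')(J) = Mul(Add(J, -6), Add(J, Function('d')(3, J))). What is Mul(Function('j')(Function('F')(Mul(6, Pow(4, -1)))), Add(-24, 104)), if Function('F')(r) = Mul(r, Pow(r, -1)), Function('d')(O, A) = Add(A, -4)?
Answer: 800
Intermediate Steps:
Function('d')(O, A) = Add(-4, A)
Function('F')(r) = 1
Function('j')(J) = Mul(Add(-6, J), Add(-4, Mul(2, J))) (Function('j')(J) = Mul(Add(J, -6), Add(J, Add(-4, J))) = Mul(Add(-6, J), Add(-4, Mul(2, J))))
Mul(Function('j')(Function('F')(Mul(6, Pow(4, -1)))), Add(-24, 104)) = Mul(Add(24, Mul(-16, 1), Mul(2, Pow(1, 2))), Add(-24, 104)) = Mul(Add(24, -16, Mul(2, 1)), 80) = Mul(Add(24, -16, 2), 80) = Mul(10, 80) = 800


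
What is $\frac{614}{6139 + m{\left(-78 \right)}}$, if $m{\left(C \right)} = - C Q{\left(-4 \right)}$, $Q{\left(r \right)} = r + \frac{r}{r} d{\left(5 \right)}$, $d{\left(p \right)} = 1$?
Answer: $\frac{614}{5905} \approx 0.10398$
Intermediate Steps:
$Q{\left(r \right)} = 1 + r$ ($Q{\left(r \right)} = r + \frac{r}{r} 1 = r + 1 \cdot 1 = r + 1 = 1 + r$)
$m{\left(C \right)} = 3 C$ ($m{\left(C \right)} = - C \left(1 - 4\right) = - C \left(-3\right) = 3 C$)
$\frac{614}{6139 + m{\left(-78 \right)}} = \frac{614}{6139 + 3 \left(-78\right)} = \frac{614}{6139 - 234} = \frac{614}{5905}$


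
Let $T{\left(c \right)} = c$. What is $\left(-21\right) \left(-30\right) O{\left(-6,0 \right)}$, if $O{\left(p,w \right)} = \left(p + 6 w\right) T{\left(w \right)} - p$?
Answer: $3780$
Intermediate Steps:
$O{\left(p,w \right)} = - p + w \left(p + 6 w\right)$ ($O{\left(p,w \right)} = \left(p + 6 w\right) w - p = w \left(p + 6 w\right) - p = - p + w \left(p + 6 w\right)$)
$\left(-21\right) \left(-30\right) O{\left(-6,0 \right)} = \left(-21\right) \left(-30\right) \left(\left(-1\right) \left(-6\right) + 6 \cdot 0^{2} - 0\right) = 630 \left(6 + 6 \cdot 0 + 0\right) = 630 \left(6 + 0 + 0\right) = 630 \cdot 6 = 3780$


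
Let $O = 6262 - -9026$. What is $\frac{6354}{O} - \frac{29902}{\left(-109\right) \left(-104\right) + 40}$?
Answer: $- \frac{8017889}{3623256} \approx -2.2129$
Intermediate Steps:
$O = 15288$ ($O = 6262 + 9026 = 15288$)
$\frac{6354}{O} - \frac{29902}{\left(-109\right) \left(-104\right) + 40} = \frac{6354}{15288} - \frac{29902}{\left(-109\right) \left(-104\right) + 40} = 6354 \cdot \frac{1}{15288} - \frac{29902}{11336 + 40} = \frac{1059}{2548} - \frac{29902}{11376} = \frac{1059}{2548} - \frac{14951}{5688} = - \frac{8017889}{3623256}$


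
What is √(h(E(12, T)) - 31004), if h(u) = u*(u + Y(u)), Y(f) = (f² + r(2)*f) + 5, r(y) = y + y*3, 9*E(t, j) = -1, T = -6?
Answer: I*√22602241/27 ≈ 176.08*I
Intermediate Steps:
E(t, j) = -⅑ (E(t, j) = (⅑)*(-1) = -⅑)
r(y) = 4*y (r(y) = y + 3*y = 4*y)
Y(f) = 5 + f² + 8*f (Y(f) = (f² + (4*2)*f) + 5 = (f² + 8*f) + 5 = 5 + f² + 8*f)
h(u) = u*(5 + u² + 9*u) (h(u) = u*(u + (5 + u² + 8*u)) = u*(5 + u² + 9*u))
√(h(E(12, T)) - 31004) = √(-(5 + (-⅑)² + 9*(-⅑))/9 - 31004) = √(-(5 + 1/81 - 1)/9 - 31004) = √(-⅑*325/81 - 31004) = √(-325/729 - 31004) = √(-22602241/729) = I*√22602241/27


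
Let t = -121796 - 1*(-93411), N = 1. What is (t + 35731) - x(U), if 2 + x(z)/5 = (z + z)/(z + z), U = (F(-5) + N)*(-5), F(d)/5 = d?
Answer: 7351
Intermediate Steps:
F(d) = 5*d
t = -28385 (t = -121796 + 93411 = -28385)
U = 120 (U = (5*(-5) + 1)*(-5) = (-25 + 1)*(-5) = -24*(-5) = 120)
x(z) = -5 (x(z) = -10 + 5*((z + z)/(z + z)) = -10 + 5*((2*z)/((2*z))) = -10 + 5*((2*z)*(1/(2*z))) = -10 + 5*1 = -10 + 5 = -5)
(t + 35731) - x(U) = (-28385 + 35731) - 1*(-5) = 7346 + 5 = 7351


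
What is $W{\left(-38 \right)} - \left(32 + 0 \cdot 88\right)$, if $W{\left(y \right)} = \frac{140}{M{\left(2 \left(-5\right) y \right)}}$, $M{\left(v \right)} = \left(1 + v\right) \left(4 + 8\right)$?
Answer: $- \frac{36541}{1143} \approx -31.969$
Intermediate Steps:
$M{\left(v \right)} = 12 + 12 v$ ($M{\left(v \right)} = \left(1 + v\right) 12 = 12 + 12 v$)
$W{\left(y \right)} = \frac{140}{12 - 120 y}$ ($W{\left(y \right)} = \frac{140}{12 + 12 \cdot 2 \left(-5\right) y} = \frac{140}{12 + 12 \left(- 10 y\right)} = \frac{140}{12 - 120 y}$)
$W{\left(-38 \right)} - \left(32 + 0 \cdot 88\right) = \frac{35}{3 \left(1 - -380\right)} - \left(32 + 0 \cdot 88\right) = \frac{35}{3 \left(1 + 380\right)} - \left(32 + 0\right) = \frac{35}{3 \cdot 381} - 32 = \frac{35}{3} \cdot \frac{1}{381} - 32 = \frac{35}{1143} - 32 = - \frac{36541}{1143}$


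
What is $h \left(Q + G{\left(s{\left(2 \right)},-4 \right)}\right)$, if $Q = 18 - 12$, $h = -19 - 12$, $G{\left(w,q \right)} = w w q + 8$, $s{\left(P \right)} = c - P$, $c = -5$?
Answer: $5642$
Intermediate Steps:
$s{\left(P \right)} = -5 - P$
$G{\left(w,q \right)} = 8 + q w^{2}$ ($G{\left(w,q \right)} = w^{2} q + 8 = q w^{2} + 8 = 8 + q w^{2}$)
$h = -31$
$Q = 6$ ($Q = 18 - 12 = 6$)
$h \left(Q + G{\left(s{\left(2 \right)},-4 \right)}\right) = - 31 \left(6 + \left(8 - 4 \left(-5 - 2\right)^{2}\right)\right) = - 31 \left(6 + \left(8 - 4 \left(-7\right)^{2}\right)\right) = - 31 \left(6 + \left(8 - 196\right)\right) = - 31 \left(6 - 188\right) = \left(-31\right) \left(-182\right) = 5642$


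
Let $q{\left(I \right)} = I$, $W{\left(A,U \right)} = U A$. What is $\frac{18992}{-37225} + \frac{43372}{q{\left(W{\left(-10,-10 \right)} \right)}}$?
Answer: $\frac{3225247}{7445} \approx 433.21$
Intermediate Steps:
$W{\left(A,U \right)} = A U$
$\frac{18992}{-37225} + \frac{43372}{q{\left(W{\left(-10,-10 \right)} \right)}} = \frac{18992}{-37225} + \frac{43372}{\left(-10\right) \left(-10\right)} = 18992 \left(- \frac{1}{37225}\right) + \frac{43372}{100} = - \frac{18992}{37225} + 43372 \cdot \frac{1}{100} = - \frac{18992}{37225} + \frac{10843}{25} = \frac{3225247}{7445}$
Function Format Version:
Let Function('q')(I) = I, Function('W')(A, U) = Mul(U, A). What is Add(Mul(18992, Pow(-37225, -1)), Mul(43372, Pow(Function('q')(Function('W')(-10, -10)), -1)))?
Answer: Rational(3225247, 7445) ≈ 433.21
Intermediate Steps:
Function('W')(A, U) = Mul(A, U)
Add(Mul(18992, Pow(-37225, -1)), Mul(43372, Pow(Function('q')(Function('W')(-10, -10)), -1))) = Add(Mul(18992, Pow(-37225, -1)), Mul(43372, Pow(Mul(-10, -10), -1))) = Add(Mul(18992, Rational(-1, 37225)), Mul(43372, Pow(100, -1))) = Add(Rational(-18992, 37225), Mul(43372, Rational(1, 100))) = Add(Rational(-18992, 37225), Rational(10843, 25)) = Rational(3225247, 7445)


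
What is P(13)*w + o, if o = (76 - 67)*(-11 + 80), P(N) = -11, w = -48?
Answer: 1149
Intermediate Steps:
o = 621 (o = 9*69 = 621)
P(13)*w + o = -11*(-48) + 621 = 528 + 621 = 1149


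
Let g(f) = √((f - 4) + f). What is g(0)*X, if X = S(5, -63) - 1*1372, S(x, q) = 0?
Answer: -2744*I ≈ -2744.0*I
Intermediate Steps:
g(f) = √(-4 + 2*f) (g(f) = √((-4 + f) + f) = √(-4 + 2*f))
X = -1372 (X = 0 - 1*1372 = 0 - 1372 = -1372)
g(0)*X = √(-4 + 2*0)*(-1372) = √(-4 + 0)*(-1372) = √(-4)*(-1372) = (2*I)*(-1372) = -2744*I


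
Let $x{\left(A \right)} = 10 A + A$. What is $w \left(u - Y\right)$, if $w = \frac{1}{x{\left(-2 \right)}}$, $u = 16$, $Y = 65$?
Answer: $\frac{49}{22} \approx 2.2273$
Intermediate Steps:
$x{\left(A \right)} = 11 A$
$w = - \frac{1}{22}$ ($w = \frac{1}{11 \left(-2\right)} = \frac{1}{-22} = - \frac{1}{22} \approx -0.045455$)
$w \left(u - Y\right) = - \frac{16 - 65}{22} = \left(- \frac{1}{22}\right) \left(-49\right) = \frac{49}{22}$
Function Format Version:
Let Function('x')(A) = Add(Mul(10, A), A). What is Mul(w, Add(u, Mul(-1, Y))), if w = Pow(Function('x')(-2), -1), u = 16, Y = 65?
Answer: Rational(49, 22) ≈ 2.2273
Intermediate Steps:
Function('x')(A) = Mul(11, A)
w = Rational(-1, 22) (w = Pow(Mul(11, -2), -1) = Pow(-22, -1) = Rational(-1, 22) ≈ -0.045455)
Mul(w, Add(u, Mul(-1, Y))) = Mul(Rational(-1, 22), Add(16, Mul(-1, 65))) = Mul(Rational(-1, 22), Add(16, -65)) = Mul(Rational(-1, 22), -49) = Rational(49, 22)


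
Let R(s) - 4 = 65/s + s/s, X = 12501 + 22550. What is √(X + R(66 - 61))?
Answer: √35069 ≈ 187.27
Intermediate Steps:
X = 35051
R(s) = 5 + 65/s (R(s) = 4 + (65/s + s/s) = 4 + (65/s + 1) = 4 + (1 + 65/s) = 5 + 65/s)
√(X + R(66 - 61)) = √(35051 + (5 + 65/(66 - 61))) = √(35051 + (5 + 65/5)) = √(35051 + (5 + 65*(⅕))) = √(35051 + (5 + 13)) = √(35051 + 18) = √35069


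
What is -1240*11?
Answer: -13640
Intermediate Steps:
-1240*11 = -40*341 = -13640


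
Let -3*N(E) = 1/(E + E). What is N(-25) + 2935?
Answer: 440251/150 ≈ 2935.0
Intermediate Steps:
N(E) = -1/(6*E) (N(E) = -1/(3*(E + E)) = -1/(2*E)/3 = -1/(6*E))
N(-25) + 2935 = -1/6/(-25) + 2935 = -1/6*(-1/25) + 2935 = 1/150 + 2935 = 440251/150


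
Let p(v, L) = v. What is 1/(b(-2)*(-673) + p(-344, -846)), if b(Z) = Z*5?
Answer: 1/6386 ≈ 0.00015659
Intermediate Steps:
b(Z) = 5*Z
1/(b(-2)*(-673) + p(-344, -846)) = 1/((5*(-2))*(-673) - 344) = 1/(-10*(-673) - 344) = 1/(6730 - 344) = 1/6386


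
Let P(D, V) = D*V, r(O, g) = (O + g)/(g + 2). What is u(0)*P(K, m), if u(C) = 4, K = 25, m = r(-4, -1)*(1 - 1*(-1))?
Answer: -1000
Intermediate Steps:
r(O, g) = (O + g)/(2 + g)
m = -10 (m = ((-4 - 1)/(2 - 1))*(1 - 1*(-1)) = (-5/1)*(1 + 1) = (1*(-5))*2 = -5*2 = -10)
u(0)*P(K, m) = 4*(25*(-10)) = 4*(-250) = -1000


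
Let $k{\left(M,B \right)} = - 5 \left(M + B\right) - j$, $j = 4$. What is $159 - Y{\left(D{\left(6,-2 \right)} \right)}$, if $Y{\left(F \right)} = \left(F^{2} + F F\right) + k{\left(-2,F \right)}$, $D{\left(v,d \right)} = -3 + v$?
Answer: $150$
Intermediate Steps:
$k{\left(M,B \right)} = -4 - 5 B - 5 M$ ($k{\left(M,B \right)} = - 5 \left(M + B\right) - 4 = - 5 \left(B + M\right) - 4 = \left(- 5 B - 5 M\right) - 4 = -4 - 5 B - 5 M$)
$Y{\left(F \right)} = 6 - 5 F + 2 F^{2}$ ($Y{\left(F \right)} = \left(F^{2} + F F\right) - \left(-6 + 5 F\right) = \left(F^{2} + F^{2}\right) - \left(-6 + 5 F\right) = 2 F^{2} - \left(-6 + 5 F\right) = 6 - 5 F + 2 F^{2}$)
$159 - Y{\left(D{\left(6,-2 \right)} \right)} = 159 - \left(6 - 5 \left(-3 + 6\right) + 2 \left(-3 + 6\right)^{2}\right) = 159 - \left(6 - 15 + 2 \cdot 3^{2}\right) = 159 - \left(6 - 15 + 2 \cdot 9\right) = 159 - \left(6 - 15 + 18\right) = 159 - 9 = 150$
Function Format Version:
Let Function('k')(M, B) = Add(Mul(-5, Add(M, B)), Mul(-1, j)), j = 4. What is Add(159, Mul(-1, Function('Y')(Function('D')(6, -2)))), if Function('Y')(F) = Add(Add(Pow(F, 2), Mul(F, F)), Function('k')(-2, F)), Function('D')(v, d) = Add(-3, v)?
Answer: 150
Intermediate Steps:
Function('k')(M, B) = Add(-4, Mul(-5, B), Mul(-5, M)) (Function('k')(M, B) = Add(Mul(-5, Add(M, B)), Mul(-1, 4)) = Add(Mul(-5, Add(B, M)), -4) = Add(Add(Mul(-5, B), Mul(-5, M)), -4) = Add(-4, Mul(-5, B), Mul(-5, M)))
Function('Y')(F) = Add(6, Mul(-5, F), Mul(2, Pow(F, 2))) (Function('Y')(F) = Add(Add(Pow(F, 2), Mul(F, F)), Add(-4, Mul(-5, F), Mul(-5, -2))) = Add(Add(Pow(F, 2), Pow(F, 2)), Add(-4, Mul(-5, F), 10)) = Add(Mul(2, Pow(F, 2)), Add(6, Mul(-5, F))) = Add(6, Mul(-5, F), Mul(2, Pow(F, 2))))
Add(159, Mul(-1, Function('Y')(Function('D')(6, -2)))) = Add(159, Mul(-1, Add(6, Mul(-5, Add(-3, 6)), Mul(2, Pow(Add(-3, 6), 2))))) = Add(159, Mul(-1, Add(6, Mul(-5, 3), Mul(2, Pow(3, 2))))) = Add(159, Mul(-1, Add(6, -15, Mul(2, 9)))) = Add(159, Mul(-1, Add(6, -15, 18))) = Add(159, Mul(-1, 9)) = Add(159, -9) = 150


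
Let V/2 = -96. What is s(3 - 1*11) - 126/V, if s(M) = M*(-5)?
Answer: 1301/32 ≈ 40.656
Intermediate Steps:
V = -192 (V = 2*(-96) = -192)
s(M) = -5*M
s(3 - 1*11) - 126/V = -5*(3 - 1*11) - 126/(-192) = -5*(3 - 11) - 126*(-1/192) = -5*(-8) + 21/32 = 40 + 21/32 = 1301/32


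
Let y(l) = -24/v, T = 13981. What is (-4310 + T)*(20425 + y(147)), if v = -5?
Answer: 987882979/5 ≈ 1.9758e+8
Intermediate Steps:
y(l) = 24/5 (y(l) = -24/(-5) = -24*(-⅕) = 24/5)
(-4310 + T)*(20425 + y(147)) = (-4310 + 13981)*(20425 + 24/5) = 9671*(102149/5) = 987882979/5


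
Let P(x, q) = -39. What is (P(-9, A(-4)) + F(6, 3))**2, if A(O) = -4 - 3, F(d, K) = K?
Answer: 1296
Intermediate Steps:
A(O) = -7
(P(-9, A(-4)) + F(6, 3))**2 = (-39 + 3)**2 = (-36)**2 = 1296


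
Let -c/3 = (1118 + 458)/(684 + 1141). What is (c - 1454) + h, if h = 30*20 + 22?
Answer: -1523128/1825 ≈ -834.59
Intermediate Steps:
h = 622 (h = 600 + 22 = 622)
c = -4728/1825 (c = -3*(1118 + 458)/(684 + 1141) = -4728/1825 ≈ -2.5907)
(c - 1454) + h = (-4728/1825 - 1454) + 622 = -2658278/1825 + 622 = -1523128/1825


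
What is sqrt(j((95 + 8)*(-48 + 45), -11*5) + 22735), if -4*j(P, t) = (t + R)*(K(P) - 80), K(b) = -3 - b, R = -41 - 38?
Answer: sqrt(30306) ≈ 174.09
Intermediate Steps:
R = -79
j(P, t) = -(-83 - P)*(-79 + t)/4 (j(P, t) = -(t - 79)*((-3 - P) - 80)/4 = -(-79 + t)*(-83 - P)/4 = -(-83 - P)*(-79 + t)/4)
sqrt(j((95 + 8)*(-48 + 45), -11*5) + 22735) = sqrt((-6557/4 - 79*(95 + 8)*(-48 + 45)/4 + 83*(-11*5)/4 + ((95 + 8)*(-48 + 45))*(-11*5)/4) + 22735) = sqrt((-6557/4 - 8137*(-3)/4 + (83/4)*(-55) + (1/4)*(103*(-3))*(-55)) + 22735) = sqrt((-6557/4 - 79/4*(-309) - 4565/4 + (1/4)*(-309)*(-55)) + 22735) = sqrt((-6557/4 + 24411/4 - 4565/4 + 16995/4) + 22735) = sqrt(7571 + 22735) = sqrt(30306)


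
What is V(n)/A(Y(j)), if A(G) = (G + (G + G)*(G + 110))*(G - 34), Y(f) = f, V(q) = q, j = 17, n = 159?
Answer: -53/24565 ≈ -0.0021575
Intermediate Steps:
A(G) = (-34 + G)*(G + 2*G*(110 + G)) (A(G) = (G + (2*G)*(110 + G))*(-34 + G) = (G + 2*G*(110 + G))*(-34 + G) = (-34 + G)*(G + 2*G*(110 + G)))
V(n)/A(Y(j)) = 159/((17*(-7514 + 2*17**2 + 153*17))) = 159/((17*(-7514 + 2*289 + 2601))) = 159/((17*(-7514 + 578 + 2601))) = 159/((17*(-4335))) = 159/(-73695) = 159*(-1/73695) = -53/24565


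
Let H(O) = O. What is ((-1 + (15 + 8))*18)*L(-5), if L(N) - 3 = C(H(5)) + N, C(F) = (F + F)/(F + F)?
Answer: -396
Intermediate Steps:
C(F) = 1 (C(F) = (2*F)/((2*F)) = (2*F)*(1/(2*F)) = 1)
L(N) = 4 + N (L(N) = 3 + (1 + N) = 4 + N)
((-1 + (15 + 8))*18)*L(-5) = ((-1 + (15 + 8))*18)*(4 - 5) = ((-1 + 23)*18)*(-1) = (22*18)*(-1) = 396*(-1) = -396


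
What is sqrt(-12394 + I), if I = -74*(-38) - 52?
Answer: I*sqrt(9634) ≈ 98.153*I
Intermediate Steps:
I = 2760 (I = 2812 - 52 = 2760)
sqrt(-12394 + I) = sqrt(-12394 + 2760) = sqrt(-9634) = I*sqrt(9634)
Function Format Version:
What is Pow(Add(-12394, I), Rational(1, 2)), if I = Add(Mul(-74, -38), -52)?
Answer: Mul(I, Pow(9634, Rational(1, 2))) ≈ Mul(98.153, I)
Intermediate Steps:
I = 2760 (I = Add(2812, -52) = 2760)
Pow(Add(-12394, I), Rational(1, 2)) = Pow(Add(-12394, 2760), Rational(1, 2)) = Pow(-9634, Rational(1, 2)) = Mul(I, Pow(9634, Rational(1, 2)))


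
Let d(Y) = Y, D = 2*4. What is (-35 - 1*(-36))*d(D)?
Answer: 8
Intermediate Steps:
D = 8
(-35 - 1*(-36))*d(D) = (-35 - 1*(-36))*8 = (-35 + 36)*8 = 1*8 = 8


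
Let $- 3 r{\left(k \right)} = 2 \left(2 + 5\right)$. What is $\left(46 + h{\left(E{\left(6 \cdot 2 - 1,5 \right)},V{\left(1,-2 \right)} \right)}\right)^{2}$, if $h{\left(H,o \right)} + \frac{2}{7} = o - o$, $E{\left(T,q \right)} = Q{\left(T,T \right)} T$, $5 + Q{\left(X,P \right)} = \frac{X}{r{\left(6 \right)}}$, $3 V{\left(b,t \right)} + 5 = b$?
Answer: $\frac{102400}{49} \approx 2089.8$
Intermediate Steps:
$r{\left(k \right)} = - \frac{14}{3}$ ($r{\left(k \right)} = - \frac{2 \left(2 + 5\right)}{3} = - \frac{2 \cdot 7}{3} = \left(- \frac{1}{3}\right) 14 = - \frac{14}{3}$)
$V{\left(b,t \right)} = - \frac{5}{3} + \frac{b}{3}$
$Q{\left(X,P \right)} = -5 - \frac{3 X}{14}$ ($Q{\left(X,P \right)} = -5 + \frac{X}{- \frac{14}{3}} = -5 + X \left(- \frac{3}{14}\right) = -5 - \frac{3 X}{14}$)
$E{\left(T,q \right)} = T \left(-5 - \frac{3 T}{14}\right)$ ($E{\left(T,q \right)} = \left(-5 - \frac{3 T}{14}\right) T = T \left(-5 - \frac{3 T}{14}\right)$)
$h{\left(H,o \right)} = - \frac{2}{7}$ ($h{\left(H,o \right)} = - \frac{2}{7} + \left(o - o\right) = - \frac{2}{7} + 0 = - \frac{2}{7}$)
$\left(46 + h{\left(E{\left(6 \cdot 2 - 1,5 \right)},V{\left(1,-2 \right)} \right)}\right)^{2} = \left(46 - \frac{2}{7}\right)^{2} = \left(\frac{320}{7}\right)^{2} = \frac{102400}{49}$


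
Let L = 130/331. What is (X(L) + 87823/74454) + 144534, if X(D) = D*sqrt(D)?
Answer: 10761222259/74454 + 130*sqrt(43030)/109561 ≈ 1.4454e+5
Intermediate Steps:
L = 130/331 (L = 130*(1/331) = 130/331 ≈ 0.39275)
X(D) = D**(3/2)
(X(L) + 87823/74454) + 144534 = ((130/331)**(3/2) + 87823/74454) + 144534 = (130*sqrt(43030)/109561 + 87823*(1/74454)) + 144534 = (130*sqrt(43030)/109561 + 87823/74454) + 144534 = (87823/74454 + 130*sqrt(43030)/109561) + 144534 = 10761222259/74454 + 130*sqrt(43030)/109561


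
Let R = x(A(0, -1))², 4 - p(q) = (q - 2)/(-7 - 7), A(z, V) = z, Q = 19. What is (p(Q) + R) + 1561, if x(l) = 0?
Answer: 21927/14 ≈ 1566.2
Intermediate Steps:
p(q) = 27/7 + q/14 (p(q) = 4 - (q - 2)/(-7 - 7) = 4 - (-2 + q)/(-14) = 4 - (-2 + q)*(-1)/14 = 4 - (⅐ - q/14) = 4 + (-⅐ + q/14) = 27/7 + q/14)
R = 0 (R = 0² = 0)
(p(Q) + R) + 1561 = ((27/7 + (1/14)*19) + 0) + 1561 = ((27/7 + 19/14) + 0) + 1561 = (73/14 + 0) + 1561 = 73/14 + 1561 = 21927/14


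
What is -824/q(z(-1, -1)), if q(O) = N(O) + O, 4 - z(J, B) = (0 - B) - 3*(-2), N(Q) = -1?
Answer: 206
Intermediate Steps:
z(J, B) = -2 + B (z(J, B) = 4 - ((0 - B) - 3*(-2)) = 4 - (-B + 6) = 4 - (6 - B) = 4 + (-6 + B) = -2 + B)
q(O) = -1 + O
-824/q(z(-1, -1)) = -824/(-1 + (-2 - 1)) = -824/(-1 - 3) = -824/(-4) = -824*(-1/4) = 206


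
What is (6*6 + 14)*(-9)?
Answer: -450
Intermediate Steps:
(6*6 + 14)*(-9) = (36 + 14)*(-9) = 50*(-9) = -450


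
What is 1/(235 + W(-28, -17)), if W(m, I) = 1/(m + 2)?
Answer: 26/6109 ≈ 0.0042560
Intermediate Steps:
W(m, I) = 1/(2 + m)
1/(235 + W(-28, -17)) = 1/(235 + 1/(2 - 28)) = 1/(235 + 1/(-26)) = 1/(235 - 1/26) = 1/(6109/26) = 26/6109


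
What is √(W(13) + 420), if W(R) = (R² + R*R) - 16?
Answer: √742 ≈ 27.240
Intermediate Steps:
W(R) = -16 + 2*R² (W(R) = (R² + R²) - 16 = 2*R² - 16 = -16 + 2*R²)
√(W(13) + 420) = √((-16 + 2*13²) + 420) = √((-16 + 2*169) + 420) = √((-16 + 338) + 420) = √(322 + 420) = √742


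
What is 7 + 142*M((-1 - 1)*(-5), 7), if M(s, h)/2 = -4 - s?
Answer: -3969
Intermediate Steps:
M(s, h) = -8 - 2*s (M(s, h) = 2*(-4 - s) = -8 - 2*s)
7 + 142*M((-1 - 1)*(-5), 7) = 7 + 142*(-8 - 2*(-1 - 1)*(-5)) = 7 + 142*(-8 - (-4)*(-5)) = 7 + 142*(-8 - 2*10) = 7 + 142*(-8 - 20) = 7 + 142*(-28) = 7 - 3976 = -3969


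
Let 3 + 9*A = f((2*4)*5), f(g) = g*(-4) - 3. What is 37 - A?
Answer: 499/9 ≈ 55.444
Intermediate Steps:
f(g) = -3 - 4*g (f(g) = -4*g - 3 = -3 - 4*g)
A = -166/9 (A = -1/3 + (-3 - 4*2*4*5)/9 = -1/3 + (-3 - 32*5)/9 = -1/3 + (-3 - 4*40)/9 = -1/3 + (-3 - 160)/9 = -1/3 + (1/9)*(-163) = -1/3 - 163/9 = -166/9 ≈ -18.444)
37 - A = 37 - 1*(-166/9) = 37 + 166/9 = 499/9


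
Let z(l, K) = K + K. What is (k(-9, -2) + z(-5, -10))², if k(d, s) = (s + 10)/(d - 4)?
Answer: 71824/169 ≈ 424.99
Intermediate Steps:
z(l, K) = 2*K
k(d, s) = (10 + s)/(-4 + d)
(k(-9, -2) + z(-5, -10))² = ((10 - 2)/(-4 - 9) + 2*(-10))² = (8/(-13) - 20)² = (-1/13*8 - 20)² = (-8/13 - 20)² = (-268/13)² = 71824/169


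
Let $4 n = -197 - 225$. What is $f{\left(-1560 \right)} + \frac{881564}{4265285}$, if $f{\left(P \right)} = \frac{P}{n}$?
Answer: $\frac{13493699204}{899975135} \approx 14.993$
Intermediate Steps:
$n = - \frac{211}{2}$ ($n = \frac{-197 - 225}{4} = \frac{1}{4} \left(-422\right) = - \frac{211}{2} \approx -105.5$)
$f{\left(P \right)} = - \frac{2 P}{211}$ ($f{\left(P \right)} = \frac{P}{- \frac{211}{2}} = P \left(- \frac{2}{211}\right) = - \frac{2 P}{211}$)
$f{\left(-1560 \right)} + \frac{881564}{4265285} = \left(- \frac{2}{211}\right) \left(-1560\right) + \frac{881564}{4265285} = \frac{3120}{211} + 881564 \cdot \frac{1}{4265285} = \frac{3120}{211} + \frac{881564}{4265285} = \frac{13493699204}{899975135}$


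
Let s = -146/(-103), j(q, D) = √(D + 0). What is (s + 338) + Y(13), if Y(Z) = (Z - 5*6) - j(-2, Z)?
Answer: 33209/103 - √13 ≈ 318.81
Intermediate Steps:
j(q, D) = √D
s = 146/103 (s = -146*(-1/103) = 146/103 ≈ 1.4175)
Y(Z) = -30 + Z - √Z (Y(Z) = (Z - 5*6) - √Z = (Z - 30) - √Z = (-30 + Z) - √Z = -30 + Z - √Z)
(s + 338) + Y(13) = (146/103 + 338) + (-30 + 13 - √13) = 34960/103 + (-17 - √13) = 33209/103 - √13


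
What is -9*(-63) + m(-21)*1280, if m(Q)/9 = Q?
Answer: -241353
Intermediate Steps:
m(Q) = 9*Q
-9*(-63) + m(-21)*1280 = -9*(-63) + (9*(-21))*1280 = 567 - 189*1280 = 567 - 241920 = -241353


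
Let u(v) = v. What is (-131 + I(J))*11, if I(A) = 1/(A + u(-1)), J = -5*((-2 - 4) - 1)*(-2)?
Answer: -102322/71 ≈ -1441.2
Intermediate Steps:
J = -70 (J = -5*(-6 - 1)*(-2) = -5*(-7)*(-2) = 35*(-2) = -70)
I(A) = 1/(-1 + A) (I(A) = 1/(A - 1) = 1/(-1 + A))
(-131 + I(J))*11 = (-131 + 1/(-1 - 70))*11 = (-131 + 1/(-71))*11 = (-131 - 1/71)*11 = -9302/71*11 = -102322/71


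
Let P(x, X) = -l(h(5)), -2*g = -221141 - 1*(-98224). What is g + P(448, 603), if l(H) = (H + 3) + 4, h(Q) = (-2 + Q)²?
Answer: 122885/2 ≈ 61443.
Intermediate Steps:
l(H) = 7 + H (l(H) = (3 + H) + 4 = 7 + H)
g = 122917/2 (g = -(-221141 - 1*(-98224))/2 = -(-221141 + 98224)/2 = -½*(-122917) = 122917/2 ≈ 61459.)
P(x, X) = -16 (P(x, X) = -(7 + (-2 + 5)²) = -(7 + 3²) = -(7 + 9) = -1*16 = -16)
g + P(448, 603) = 122917/2 - 16 = 122885/2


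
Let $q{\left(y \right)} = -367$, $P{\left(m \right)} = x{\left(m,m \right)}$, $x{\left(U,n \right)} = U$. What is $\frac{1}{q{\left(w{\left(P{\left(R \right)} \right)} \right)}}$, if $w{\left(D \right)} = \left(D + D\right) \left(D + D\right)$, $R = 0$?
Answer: $- \frac{1}{367} \approx -0.0027248$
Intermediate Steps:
$P{\left(m \right)} = m$
$w{\left(D \right)} = 4 D^{2}$ ($w{\left(D \right)} = 2 D 2 D = 4 D^{2}$)
$\frac{1}{q{\left(w{\left(P{\left(R \right)} \right)} \right)}} = \frac{1}{-367} = - \frac{1}{367}$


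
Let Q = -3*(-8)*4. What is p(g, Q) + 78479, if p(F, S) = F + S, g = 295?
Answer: 78870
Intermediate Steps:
Q = 96 (Q = 24*4 = 96)
p(g, Q) + 78479 = (295 + 96) + 78479 = 391 + 78479 = 78870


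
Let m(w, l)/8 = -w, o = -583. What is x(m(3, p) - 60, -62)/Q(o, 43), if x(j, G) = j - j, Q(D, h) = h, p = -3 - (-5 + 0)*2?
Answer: 0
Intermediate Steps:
p = 7 (p = -3 - (-5)*2 = -3 - 1*(-10) = -3 + 10 = 7)
m(w, l) = -8*w (m(w, l) = 8*(-w) = -8*w)
x(j, G) = 0
x(m(3, p) - 60, -62)/Q(o, 43) = 0/43 = 0*(1/43) = 0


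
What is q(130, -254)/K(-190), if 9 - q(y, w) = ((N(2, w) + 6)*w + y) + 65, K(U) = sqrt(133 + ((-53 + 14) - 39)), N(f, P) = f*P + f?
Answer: -127186*sqrt(55)/55 ≈ -17150.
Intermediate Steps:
N(f, P) = f + P*f (N(f, P) = P*f + f = f + P*f)
K(U) = sqrt(55) (K(U) = sqrt(133 + (-39 - 39)) = sqrt(133 - 78) = sqrt(55))
q(y, w) = -56 - y - w*(8 + 2*w) (q(y, w) = 9 - (((2*(1 + w) + 6)*w + y) + 65) = 9 - ((((2 + 2*w) + 6)*w + y) + 65) = 9 - (((8 + 2*w)*w + y) + 65) = 9 - ((w*(8 + 2*w) + y) + 65) = 9 - ((y + w*(8 + 2*w)) + 65) = 9 - (65 + y + w*(8 + 2*w)) = 9 + (-65 - y - w*(8 + 2*w)) = -56 - y - w*(8 + 2*w))
q(130, -254)/K(-190) = (-56 - 1*130 - 8*(-254) - 2*(-254)**2)/(sqrt(55)) = (-56 - 130 + 2032 - 2*64516)*(sqrt(55)/55) = (-56 - 130 + 2032 - 129032)*(sqrt(55)/55) = -127186*sqrt(55)/55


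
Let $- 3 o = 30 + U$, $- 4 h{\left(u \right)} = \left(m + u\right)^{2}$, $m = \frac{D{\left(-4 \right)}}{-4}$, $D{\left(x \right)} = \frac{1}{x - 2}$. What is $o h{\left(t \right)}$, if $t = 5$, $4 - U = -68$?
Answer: $\frac{248897}{1152} \approx 216.06$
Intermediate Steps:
$U = 72$ ($U = 4 - -68 = 4 + 68 = 72$)
$D{\left(x \right)} = \frac{1}{-2 + x}$
$m = \frac{1}{24}$ ($m = \frac{1}{\left(-2 - 4\right) \left(-4\right)} = \frac{1}{-6} \left(- \frac{1}{4}\right) = \left(- \frac{1}{6}\right) \left(- \frac{1}{4}\right) = \frac{1}{24} \approx 0.041667$)
$h{\left(u \right)} = - \frac{\left(\frac{1}{24} + u\right)^{2}}{4}$
$o = -34$ ($o = - \frac{30 + 72}{3} = \left(- \frac{1}{3}\right) 102 = -34$)
$o h{\left(t \right)} = - 34 \left(- \frac{\left(1 + 24 \cdot 5\right)^{2}}{2304}\right) = - 34 \left(- \frac{\left(1 + 120\right)^{2}}{2304}\right) = - 34 \left(- \frac{121^{2}}{2304}\right) = - 34 \left(\left(- \frac{1}{2304}\right) 14641\right) = \left(-34\right) \left(- \frac{14641}{2304}\right) = \frac{248897}{1152}$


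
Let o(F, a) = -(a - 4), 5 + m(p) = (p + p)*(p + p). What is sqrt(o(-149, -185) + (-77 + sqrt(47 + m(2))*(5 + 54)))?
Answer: sqrt(112 + 59*sqrt(58)) ≈ 23.692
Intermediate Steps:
m(p) = -5 + 4*p**2 (m(p) = -5 + (p + p)*(p + p) = -5 + (2*p)*(2*p) = -5 + 4*p**2)
o(F, a) = 4 - a (o(F, a) = -(-4 + a) = 4 - a)
sqrt(o(-149, -185) + (-77 + sqrt(47 + m(2))*(5 + 54))) = sqrt((4 - 1*(-185)) + (-77 + sqrt(47 + (-5 + 4*2**2))*(5 + 54))) = sqrt((4 + 185) + (-77 + sqrt(47 + (-5 + 4*4))*59)) = sqrt(189 + (-77 + sqrt(47 + (-5 + 16))*59)) = sqrt(189 + (-77 + sqrt(47 + 11)*59)) = sqrt(189 + (-77 + sqrt(58)*59)) = sqrt(189 + (-77 + 59*sqrt(58))) = sqrt(112 + 59*sqrt(58))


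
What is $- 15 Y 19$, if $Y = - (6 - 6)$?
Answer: $0$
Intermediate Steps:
$Y = 0$ ($Y = - (6 - 6) = \left(-1\right) 0 = 0$)
$- 15 Y 19 = \left(-15\right) 0 \cdot 19 = 0 \cdot 19 = 0$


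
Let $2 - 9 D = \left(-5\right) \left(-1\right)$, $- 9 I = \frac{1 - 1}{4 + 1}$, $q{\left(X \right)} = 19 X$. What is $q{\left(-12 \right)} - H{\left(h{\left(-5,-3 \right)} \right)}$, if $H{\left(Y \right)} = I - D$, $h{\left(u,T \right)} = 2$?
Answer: $- \frac{685}{3} \approx -228.33$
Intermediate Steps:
$I = 0$ ($I = - \frac{\left(1 - 1\right) \frac{1}{4 + 1}}{9} = - \frac{0 \cdot \frac{1}{5}}{9} = \left(- \frac{1}{9}\right) 0 = 0$)
$D = - \frac{1}{3}$ ($D = \frac{2}{9} - \frac{\left(-5\right) \left(-1\right)}{9} = \frac{2}{9} - \frac{5}{9} = - \frac{1}{3} \approx -0.33333$)
$H{\left(Y \right)} = \frac{1}{3}$ ($H{\left(Y \right)} = 0 - - \frac{1}{3} = 0 + \frac{1}{3} = \frac{1}{3}$)
$q{\left(-12 \right)} - H{\left(h{\left(-5,-3 \right)} \right)} = 19 \left(-12\right) - \frac{1}{3} = -228 - \frac{1}{3} = - \frac{685}{3}$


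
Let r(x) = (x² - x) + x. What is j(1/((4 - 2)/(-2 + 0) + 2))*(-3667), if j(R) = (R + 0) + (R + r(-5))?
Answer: -99009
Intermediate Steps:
r(x) = x²
j(R) = 25 + 2*R (j(R) = (R + 0) + (R + (-5)²) = R + (R + 25) = R + (25 + R) = 25 + 2*R)
j(1/((4 - 2)/(-2 + 0) + 2))*(-3667) = (25 + 2/((4 - 2)/(-2 + 0) + 2))*(-3667) = (25 + 2/(2/(-2) + 2))*(-3667) = (25 + 2/(2*(-½) + 2))*(-3667) = (25 + 2/(-1 + 2))*(-3667) = (25 + 2/1)*(-3667) = (25 + 2*1)*(-3667) = (25 + 2)*(-3667) = 27*(-3667) = -99009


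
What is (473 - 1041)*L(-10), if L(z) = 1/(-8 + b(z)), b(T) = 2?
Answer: 284/3 ≈ 94.667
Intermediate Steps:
L(z) = -⅙ (L(z) = 1/(-8 + 2) = 1/(-6) = -⅙)
(473 - 1041)*L(-10) = (473 - 1041)*(-⅙) = -568*(-⅙) = 284/3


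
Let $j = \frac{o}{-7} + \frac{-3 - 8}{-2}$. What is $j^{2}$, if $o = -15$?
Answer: $\frac{11449}{196} \approx 58.413$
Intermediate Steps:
$j = \frac{107}{14}$ ($j = - \frac{15}{-7} + \frac{-3 - 8}{-2} = \left(-15\right) \left(- \frac{1}{7}\right) + \left(-3 - 8\right) \left(- \frac{1}{2}\right) = \frac{15}{7} - - \frac{11}{2} = \frac{15}{7} + \frac{11}{2} = \frac{107}{14} \approx 7.6429$)
$j^{2} = \left(\frac{107}{14}\right)^{2} = \frac{11449}{196}$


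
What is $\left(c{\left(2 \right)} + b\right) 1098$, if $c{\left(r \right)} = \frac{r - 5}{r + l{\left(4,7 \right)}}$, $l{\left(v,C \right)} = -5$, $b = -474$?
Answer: $-519354$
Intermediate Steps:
$c{\left(r \right)} = 1$ ($c{\left(r \right)} = \frac{r - 5}{r - 5} = \frac{-5 + r}{-5 + r} = 1$)
$\left(c{\left(2 \right)} + b\right) 1098 = \left(1 - 474\right) 1098 = \left(-473\right) 1098 = -519354$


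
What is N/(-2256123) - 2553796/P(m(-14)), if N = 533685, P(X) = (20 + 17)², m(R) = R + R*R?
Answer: -1920802835891/1029544129 ≈ -1865.7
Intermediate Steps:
m(R) = R + R²
P(X) = 1369 (P(X) = 37² = 1369)
N/(-2256123) - 2553796/P(m(-14)) = 533685/(-2256123) - 2553796/1369 = 533685*(-1/2256123) - 2553796*1/1369 = -177895/752041 - 2553796/1369 = -1920802835891/1029544129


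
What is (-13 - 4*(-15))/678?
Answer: 47/678 ≈ 0.069322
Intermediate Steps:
(-13 - 4*(-15))/678 = (-13 + 60)*(1/678) = 47*(1/678) = 47/678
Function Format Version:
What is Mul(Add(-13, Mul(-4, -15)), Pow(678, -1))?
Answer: Rational(47, 678) ≈ 0.069322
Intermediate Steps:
Mul(Add(-13, Mul(-4, -15)), Pow(678, -1)) = Mul(Add(-13, 60), Rational(1, 678)) = Mul(47, Rational(1, 678)) = Rational(47, 678)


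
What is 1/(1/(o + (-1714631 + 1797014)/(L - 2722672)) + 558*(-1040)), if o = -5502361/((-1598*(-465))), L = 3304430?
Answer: -784956548707/455526092417375505 ≈ -1.7232e-6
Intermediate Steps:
o = -5502361/743070 ≈ -7.4049
1/(1/(o + (-1714631 + 1797014)/(L - 2722672)) + 558*(-1040)) = 1/(1/(-5502361/743070 + (-1714631 + 1797014)/(3304430 - 2722672)) + 558*(-1040)) = 1/(1/(-5502361/743070 + 82383/581758) - 580320) = 1/(1/(-784956548707/108071729265) - 580320) = 1/(-108071729265/784956548707 - 580320) = 1/(-455526092417375505/784956548707) = -784956548707/455526092417375505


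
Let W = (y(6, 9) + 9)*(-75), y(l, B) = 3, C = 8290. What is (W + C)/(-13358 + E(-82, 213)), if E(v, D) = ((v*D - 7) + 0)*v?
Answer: 3695/709714 ≈ 0.0052063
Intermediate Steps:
W = -900 (W = (3 + 9)*(-75) = 12*(-75) = -900)
E(v, D) = v*(-7 + D*v) (E(v, D) = ((D*v - 7) + 0)*v = ((-7 + D*v) + 0)*v = (-7 + D*v)*v = v*(-7 + D*v))
(W + C)/(-13358 + E(-82, 213)) = (-900 + 8290)/(-13358 - 82*(-7 + 213*(-82))) = 7390/(-13358 - 82*(-7 - 17466)) = 7390/(-13358 - 82*(-17473)) = 7390/(-13358 + 1432786) = 7390/1419428 = 7390*(1/1419428) = 3695/709714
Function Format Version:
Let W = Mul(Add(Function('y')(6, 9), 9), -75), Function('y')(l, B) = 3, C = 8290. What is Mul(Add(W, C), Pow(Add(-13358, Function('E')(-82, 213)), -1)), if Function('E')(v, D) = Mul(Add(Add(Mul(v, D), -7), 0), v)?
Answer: Rational(3695, 709714) ≈ 0.0052063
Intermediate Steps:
W = -900 (W = Mul(Add(3, 9), -75) = Mul(12, -75) = -900)
Function('E')(v, D) = Mul(v, Add(-7, Mul(D, v))) (Function('E')(v, D) = Mul(Add(Add(Mul(D, v), -7), 0), v) = Mul(Add(Add(-7, Mul(D, v)), 0), v) = Mul(Add(-7, Mul(D, v)), v) = Mul(v, Add(-7, Mul(D, v))))
Mul(Add(W, C), Pow(Add(-13358, Function('E')(-82, 213)), -1)) = Mul(Add(-900, 8290), Pow(Add(-13358, Mul(-82, Add(-7, Mul(213, -82)))), -1)) = Mul(7390, Pow(Add(-13358, Mul(-82, Add(-7, -17466))), -1)) = Mul(7390, Pow(Add(-13358, Mul(-82, -17473)), -1)) = Mul(7390, Pow(Add(-13358, 1432786), -1)) = Mul(7390, Pow(1419428, -1)) = Mul(7390, Rational(1, 1419428)) = Rational(3695, 709714)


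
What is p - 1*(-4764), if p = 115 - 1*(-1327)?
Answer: 6206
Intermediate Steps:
p = 1442 (p = 115 + 1327 = 1442)
p - 1*(-4764) = 1442 - 1*(-4764) = 1442 + 4764 = 6206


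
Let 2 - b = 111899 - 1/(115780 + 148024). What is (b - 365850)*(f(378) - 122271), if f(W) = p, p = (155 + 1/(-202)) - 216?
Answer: 3114374308116380155/53288408 ≈ 5.8444e+10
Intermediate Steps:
b = -29518876187/263804 (b = 2 - (111899 - 1/(115780 + 148024)) = 2 - (111899 - 1/263804) = 2 - 1*29519403795/263804 = 2 - 29519403795/263804 = -29518876187/263804 ≈ -1.1190e+5)
p = -12323/202 (p = (155 - 1/202) - 216 = 31309/202 - 216 = -12323/202 ≈ -61.005)
f(W) = -12323/202
(b - 365850)*(f(378) - 122271) = (-29518876187/263804 - 365850)*(-12323/202 - 122271) = -126031569587/263804*(-24711065/202) = 3114374308116380155/53288408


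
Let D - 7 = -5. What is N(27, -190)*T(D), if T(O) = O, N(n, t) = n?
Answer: 54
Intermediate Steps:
D = 2 (D = 7 - 5 = 2)
N(27, -190)*T(D) = 27*2 = 54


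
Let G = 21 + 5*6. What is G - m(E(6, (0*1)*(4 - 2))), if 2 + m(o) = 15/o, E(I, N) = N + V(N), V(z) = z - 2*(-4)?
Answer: 409/8 ≈ 51.125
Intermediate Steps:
V(z) = 8 + z (V(z) = z + 8 = 8 + z)
E(I, N) = 8 + 2*N (E(I, N) = N + (8 + N) = 8 + 2*N)
G = 51 (G = 21 + 30 = 51)
m(o) = -2 + 15/o
G - m(E(6, (0*1)*(4 - 2))) = 51 - (-2 + 15/(8 + 2*((0*1)*(4 - 2)))) = 51 - (-2 + 15/(8 + 2*(0*2))) = 51 - (-2 + 15/(8 + 2*0)) = 51 - (-2 + 15/(8 + 0)) = 51 - (-2 + 15/8) = 51 - 1*(-1/8) = 51 + 1/8 = 409/8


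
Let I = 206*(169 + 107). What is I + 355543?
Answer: 412399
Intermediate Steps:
I = 56856 (I = 206*276 = 56856)
I + 355543 = 56856 + 355543 = 412399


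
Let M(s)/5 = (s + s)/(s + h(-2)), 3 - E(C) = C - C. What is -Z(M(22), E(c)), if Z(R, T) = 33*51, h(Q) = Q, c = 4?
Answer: -1683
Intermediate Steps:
E(C) = 3 (E(C) = 3 - (C - C) = 3 - 1*0 = 3 + 0 = 3)
M(s) = 10*s/(-2 + s) (M(s) = 5*((s + s)/(s - 2)) = 5*((2*s)/(-2 + s)) = 5*(2*s/(-2 + s)) = 10*s/(-2 + s))
Z(R, T) = 1683
-Z(M(22), E(c)) = -1*1683 = -1683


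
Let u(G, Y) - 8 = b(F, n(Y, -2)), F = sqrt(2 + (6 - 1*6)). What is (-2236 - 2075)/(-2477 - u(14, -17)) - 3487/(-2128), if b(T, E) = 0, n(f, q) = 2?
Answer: 2548429/755440 ≈ 3.3734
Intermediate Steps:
F = sqrt(2) (F = sqrt(2 + (6 - 6)) = sqrt(2 + 0) = sqrt(2) ≈ 1.4142)
u(G, Y) = 8 (u(G, Y) = 8 + 0 = 8)
(-2236 - 2075)/(-2477 - u(14, -17)) - 3487/(-2128) = (-2236 - 2075)/(-2477 - 1*8) - 3487/(-2128) = -4311/(-2477 - 8) - 3487*(-1/2128) = -4311/(-2485) + 3487/2128 = -4311*(-1/2485) + 3487/2128 = 4311/2485 + 3487/2128 = 2548429/755440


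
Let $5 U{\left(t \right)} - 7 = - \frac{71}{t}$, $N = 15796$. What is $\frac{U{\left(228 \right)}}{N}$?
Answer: $\frac{305}{3601488} \approx 8.4687 \cdot 10^{-5}$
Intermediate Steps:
$U{\left(t \right)} = \frac{7}{5} - \frac{71}{5 t}$ ($U{\left(t \right)} = \frac{7}{5} + \frac{\left(-71\right) \frac{1}{t}}{5} = \frac{7}{5} - \frac{71}{5 t}$)
$\frac{U{\left(228 \right)}}{N} = \frac{\frac{1}{5} \cdot \frac{1}{228} \left(-71 + 7 \cdot 228\right)}{15796} = \frac{1}{5} \cdot \frac{1}{228} \left(-71 + 1596\right) \frac{1}{15796} = \frac{1}{5} \cdot \frac{1}{228} \cdot 1525 \cdot \frac{1}{15796} = \frac{305}{228} \cdot \frac{1}{15796} = \frac{305}{3601488}$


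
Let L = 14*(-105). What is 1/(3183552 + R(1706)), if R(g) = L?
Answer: 1/3182082 ≈ 3.1426e-7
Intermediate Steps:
L = -1470
R(g) = -1470
1/(3183552 + R(1706)) = 1/(3183552 - 1470) = 1/3182082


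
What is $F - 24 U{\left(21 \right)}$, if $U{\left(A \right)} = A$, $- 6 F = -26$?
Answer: $- \frac{1499}{3} \approx -499.67$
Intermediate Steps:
$F = \frac{13}{3}$ ($F = \left(- \frac{1}{6}\right) \left(-26\right) = \frac{13}{3} \approx 4.3333$)
$F - 24 U{\left(21 \right)} = \frac{13}{3} - 504 = - \frac{1499}{3}$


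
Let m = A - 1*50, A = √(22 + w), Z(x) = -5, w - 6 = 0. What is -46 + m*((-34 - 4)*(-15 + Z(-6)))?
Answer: -38046 + 1520*√7 ≈ -34024.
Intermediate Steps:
w = 6 (w = 6 + 0 = 6)
A = 2*√7 (A = √(22 + 6) = √28 = 2*√7 ≈ 5.2915)
m = -50 + 2*√7 (m = 2*√7 - 1*50 = 2*√7 - 50 = -50 + 2*√7 ≈ -44.708)
-46 + m*((-34 - 4)*(-15 + Z(-6))) = -46 + (-50 + 2*√7)*((-34 - 4)*(-15 - 5)) = -46 + (-50 + 2*√7)*(-38*(-20)) = -46 + (-50 + 2*√7)*760 = -46 + (-38000 + 1520*√7) = -38046 + 1520*√7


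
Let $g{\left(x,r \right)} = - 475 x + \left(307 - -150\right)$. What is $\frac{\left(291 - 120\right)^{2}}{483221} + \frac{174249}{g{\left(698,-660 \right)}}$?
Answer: $- \frac{74519285616}{159991090553} \approx -0.46577$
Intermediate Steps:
$g{\left(x,r \right)} = 457 - 475 x$ ($g{\left(x,r \right)} = - 475 x + \left(307 + 150\right) = - 475 x + 457 = 457 - 475 x$)
$\frac{\left(291 - 120\right)^{2}}{483221} + \frac{174249}{g{\left(698,-660 \right)}} = \frac{\left(291 - 120\right)^{2}}{483221} + \frac{174249}{457 - 331550} = 171^{2} \cdot \frac{1}{483221} + \frac{174249}{457 - 331550} = 29241 \cdot \frac{1}{483221} + \frac{174249}{-331093} = \frac{29241}{483221} + 174249 \left(- \frac{1}{331093}\right) = \frac{29241}{483221} - \frac{174249}{331093} = - \frac{74519285616}{159991090553}$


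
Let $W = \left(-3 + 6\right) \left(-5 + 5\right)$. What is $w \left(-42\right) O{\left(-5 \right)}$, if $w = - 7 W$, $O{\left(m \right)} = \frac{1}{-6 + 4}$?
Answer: $0$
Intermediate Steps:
$W = 0$ ($W = 3 \cdot 0 = 0$)
$O{\left(m \right)} = - \frac{1}{2}$ ($O{\left(m \right)} = \frac{1}{-2} = - \frac{1}{2}$)
$w = 0$ ($w = \left(-7\right) 0 = 0$)
$w \left(-42\right) O{\left(-5 \right)} = 0 \left(-42\right) \left(- \frac{1}{2}\right) = 0 \left(- \frac{1}{2}\right) = 0$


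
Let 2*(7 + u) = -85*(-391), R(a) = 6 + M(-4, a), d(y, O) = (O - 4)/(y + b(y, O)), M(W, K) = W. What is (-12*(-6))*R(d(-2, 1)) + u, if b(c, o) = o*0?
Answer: 33509/2 ≈ 16755.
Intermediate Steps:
b(c, o) = 0
d(y, O) = (-4 + O)/y (d(y, O) = (O - 4)/(y + 0) = (-4 + O)/y)
R(a) = 2 (R(a) = 6 - 4 = 2)
u = 33221/2 (u = -7 + (-85*(-391))/2 = -7 + (1/2)*33235 = -7 + 33235/2 = 33221/2 ≈ 16611.)
(-12*(-6))*R(d(-2, 1)) + u = -12*(-6)*2 + 33221/2 = 72*2 + 33221/2 = 144 + 33221/2 = 33509/2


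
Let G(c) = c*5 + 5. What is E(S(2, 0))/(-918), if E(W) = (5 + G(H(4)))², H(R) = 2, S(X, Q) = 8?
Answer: -200/459 ≈ -0.43573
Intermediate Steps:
G(c) = 5 + 5*c (G(c) = 5*c + 5 = 5 + 5*c)
E(W) = 400 (E(W) = (5 + (5 + 5*2))² = (5 + (5 + 10))² = (5 + 15)² = 20² = 400)
E(S(2, 0))/(-918) = 400/(-918) = 400*(-1/918) = -200/459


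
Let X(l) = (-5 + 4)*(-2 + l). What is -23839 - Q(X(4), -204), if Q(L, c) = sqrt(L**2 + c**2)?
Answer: -23839 - 2*sqrt(10405) ≈ -24043.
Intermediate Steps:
X(l) = 2 - l (X(l) = -(-2 + l) = 2 - l)
-23839 - Q(X(4), -204) = -23839 - sqrt((2 - 1*4)**2 + (-204)**2) = -23839 - sqrt((2 - 4)**2 + 41616) = -23839 - sqrt((-2)**2 + 41616) = -23839 - sqrt(4 + 41616) = -23839 - sqrt(41620) = -23839 - 2*sqrt(10405)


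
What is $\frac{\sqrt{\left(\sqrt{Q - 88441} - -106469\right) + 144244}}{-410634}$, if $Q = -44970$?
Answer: $- \frac{\sqrt{250713 + i \sqrt{133411}}}{410634} \approx -0.0012194 - 8.8822 \cdot 10^{-7} i$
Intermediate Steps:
$\frac{\sqrt{\left(\sqrt{Q - 88441} - -106469\right) + 144244}}{-410634} = \frac{\sqrt{\left(\sqrt{-44970 - 88441} - -106469\right) + 144244}}{-410634} = \sqrt{\left(\sqrt{-133411} + 106469\right) + 144244} \left(- \frac{1}{410634}\right) = \sqrt{\left(i \sqrt{133411} + 106469\right) + 144244} \left(- \frac{1}{410634}\right) = \sqrt{\left(106469 + i \sqrt{133411}\right) + 144244} \left(- \frac{1}{410634}\right) = \sqrt{250713 + i \sqrt{133411}} \left(- \frac{1}{410634}\right) = - \frac{\sqrt{250713 + i \sqrt{133411}}}{410634}$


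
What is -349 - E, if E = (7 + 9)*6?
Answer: -445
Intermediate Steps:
E = 96 (E = 16*6 = 96)
-349 - E = -349 - 1*96 = -349 - 96 = -445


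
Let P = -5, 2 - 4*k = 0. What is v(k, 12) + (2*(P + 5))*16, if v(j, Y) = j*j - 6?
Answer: -23/4 ≈ -5.7500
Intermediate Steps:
k = ½ (k = ½ - ¼*0 = ½ + 0 = ½ ≈ 0.50000)
v(j, Y) = -6 + j² (v(j, Y) = j² - 6 = -6 + j²)
v(k, 12) + (2*(P + 5))*16 = (-6 + (½)²) + (2*(-5 + 5))*16 = (-6 + ¼) + (2*0)*16 = -23/4 + 0*16 = -23/4 + 0 = -23/4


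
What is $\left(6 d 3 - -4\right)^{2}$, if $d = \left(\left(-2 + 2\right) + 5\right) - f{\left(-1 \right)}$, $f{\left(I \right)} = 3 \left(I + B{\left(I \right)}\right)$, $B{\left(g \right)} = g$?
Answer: $40804$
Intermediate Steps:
$f{\left(I \right)} = 6 I$ ($f{\left(I \right)} = 3 \left(I + I\right) = 3 \cdot 2 I = 6 I$)
$d = 11$ ($d = \left(\left(-2 + 2\right) + 5\right) - 6 \left(-1\right) = \left(0 + 5\right) - -6 = 5 + 6 = 11$)
$\left(6 d 3 - -4\right)^{2} = \left(6 \cdot 11 \cdot 3 - -4\right)^{2} = \left(66 \cdot 3 + 4\right)^{2} = \left(198 + 4\right)^{2} = 202^{2} = 40804$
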